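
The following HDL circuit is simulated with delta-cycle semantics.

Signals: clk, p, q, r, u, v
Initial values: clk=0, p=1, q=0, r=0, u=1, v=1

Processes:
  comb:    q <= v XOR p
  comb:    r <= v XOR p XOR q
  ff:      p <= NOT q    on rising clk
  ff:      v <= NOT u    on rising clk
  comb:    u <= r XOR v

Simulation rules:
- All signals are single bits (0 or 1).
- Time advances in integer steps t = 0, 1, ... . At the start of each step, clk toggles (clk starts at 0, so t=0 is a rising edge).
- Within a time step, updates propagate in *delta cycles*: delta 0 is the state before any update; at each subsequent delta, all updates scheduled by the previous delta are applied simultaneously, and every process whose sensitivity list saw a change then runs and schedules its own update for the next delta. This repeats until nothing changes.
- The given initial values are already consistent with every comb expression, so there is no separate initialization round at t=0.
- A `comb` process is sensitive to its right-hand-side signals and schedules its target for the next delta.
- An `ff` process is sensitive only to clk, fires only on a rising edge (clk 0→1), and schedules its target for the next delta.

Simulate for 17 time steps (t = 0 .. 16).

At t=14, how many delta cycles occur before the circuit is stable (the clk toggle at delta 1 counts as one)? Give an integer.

3

t0.Δ0 v=1 p=1 r=0 clk=0 q=0 u=1
t0.Δ1 v=1 p=1 r=0 clk=1 q=0 u=1
t0.Δ2 v=0 p=1 r=0 clk=1 q=0 u=1
t0.Δ3 v=0 p=1 r=1 clk=1 q=1 u=0
t0.Δ4 v=0 p=1 r=0 clk=1 q=1 u=1
t0.Δ5 v=0 p=1 r=0 clk=1 q=1 u=0
t1.Δ0 v=0 p=1 r=0 clk=1 q=1 u=0
t1.Δ1 v=0 p=1 r=0 clk=0 q=1 u=0
t2.Δ0 v=0 p=1 r=0 clk=0 q=1 u=0
t2.Δ1 v=0 p=1 r=0 clk=1 q=1 u=0
t2.Δ2 v=1 p=0 r=0 clk=1 q=1 u=0
t2.Δ3 v=1 p=0 r=0 clk=1 q=1 u=1
t3.Δ0 v=1 p=0 r=0 clk=1 q=1 u=1
t3.Δ1 v=1 p=0 r=0 clk=0 q=1 u=1
t4.Δ0 v=1 p=0 r=0 clk=0 q=1 u=1
t4.Δ1 v=1 p=0 r=0 clk=1 q=1 u=1
t4.Δ2 v=0 p=0 r=0 clk=1 q=1 u=1
t4.Δ3 v=0 p=0 r=1 clk=1 q=0 u=0
t4.Δ4 v=0 p=0 r=0 clk=1 q=0 u=1
t4.Δ5 v=0 p=0 r=0 clk=1 q=0 u=0
t5.Δ0 v=0 p=0 r=0 clk=1 q=0 u=0
t5.Δ1 v=0 p=0 r=0 clk=0 q=0 u=0
t6.Δ0 v=0 p=0 r=0 clk=0 q=0 u=0
t6.Δ1 v=0 p=0 r=0 clk=1 q=0 u=0
t6.Δ2 v=1 p=1 r=0 clk=1 q=0 u=0
t6.Δ3 v=1 p=1 r=0 clk=1 q=0 u=1
t7.Δ0 v=1 p=1 r=0 clk=1 q=0 u=1
t7.Δ1 v=1 p=1 r=0 clk=0 q=0 u=1
t8.Δ0 v=1 p=1 r=0 clk=0 q=0 u=1
t8.Δ1 v=1 p=1 r=0 clk=1 q=0 u=1
t8.Δ2 v=0 p=1 r=0 clk=1 q=0 u=1
t8.Δ3 v=0 p=1 r=1 clk=1 q=1 u=0
t8.Δ4 v=0 p=1 r=0 clk=1 q=1 u=1
t8.Δ5 v=0 p=1 r=0 clk=1 q=1 u=0
t9.Δ0 v=0 p=1 r=0 clk=1 q=1 u=0
t9.Δ1 v=0 p=1 r=0 clk=0 q=1 u=0
t10.Δ0 v=0 p=1 r=0 clk=0 q=1 u=0
t10.Δ1 v=0 p=1 r=0 clk=1 q=1 u=0
t10.Δ2 v=1 p=0 r=0 clk=1 q=1 u=0
t10.Δ3 v=1 p=0 r=0 clk=1 q=1 u=1
t11.Δ0 v=1 p=0 r=0 clk=1 q=1 u=1
t11.Δ1 v=1 p=0 r=0 clk=0 q=1 u=1
t12.Δ0 v=1 p=0 r=0 clk=0 q=1 u=1
t12.Δ1 v=1 p=0 r=0 clk=1 q=1 u=1
t12.Δ2 v=0 p=0 r=0 clk=1 q=1 u=1
t12.Δ3 v=0 p=0 r=1 clk=1 q=0 u=0
t12.Δ4 v=0 p=0 r=0 clk=1 q=0 u=1
t12.Δ5 v=0 p=0 r=0 clk=1 q=0 u=0
t13.Δ0 v=0 p=0 r=0 clk=1 q=0 u=0
t13.Δ1 v=0 p=0 r=0 clk=0 q=0 u=0
t14.Δ0 v=0 p=0 r=0 clk=0 q=0 u=0
t14.Δ1 v=0 p=0 r=0 clk=1 q=0 u=0
t14.Δ2 v=1 p=1 r=0 clk=1 q=0 u=0
t14.Δ3 v=1 p=1 r=0 clk=1 q=0 u=1
t15.Δ0 v=1 p=1 r=0 clk=1 q=0 u=1
t15.Δ1 v=1 p=1 r=0 clk=0 q=0 u=1
t16.Δ0 v=1 p=1 r=0 clk=0 q=0 u=1
t16.Δ1 v=1 p=1 r=0 clk=1 q=0 u=1
t16.Δ2 v=0 p=1 r=0 clk=1 q=0 u=1
t16.Δ3 v=0 p=1 r=1 clk=1 q=1 u=0
t16.Δ4 v=0 p=1 r=0 clk=1 q=1 u=1
t16.Δ5 v=0 p=1 r=0 clk=1 q=1 u=0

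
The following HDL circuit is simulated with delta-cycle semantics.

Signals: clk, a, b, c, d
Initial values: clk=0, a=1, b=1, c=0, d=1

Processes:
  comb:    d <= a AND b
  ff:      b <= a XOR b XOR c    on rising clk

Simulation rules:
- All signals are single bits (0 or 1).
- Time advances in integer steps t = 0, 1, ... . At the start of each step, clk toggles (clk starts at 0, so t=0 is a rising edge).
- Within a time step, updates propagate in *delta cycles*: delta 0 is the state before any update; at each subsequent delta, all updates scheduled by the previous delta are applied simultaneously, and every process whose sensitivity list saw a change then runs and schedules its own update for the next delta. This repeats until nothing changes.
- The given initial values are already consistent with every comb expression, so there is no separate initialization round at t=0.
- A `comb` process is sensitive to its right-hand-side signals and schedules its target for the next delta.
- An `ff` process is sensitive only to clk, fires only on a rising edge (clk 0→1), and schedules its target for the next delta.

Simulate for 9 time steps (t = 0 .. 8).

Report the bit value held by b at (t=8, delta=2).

0

t0.Δ0 c=0 b=1 clk=0 d=1 a=1
t0.Δ1 c=0 b=1 clk=1 d=1 a=1
t0.Δ2 c=0 b=0 clk=1 d=1 a=1
t0.Δ3 c=0 b=0 clk=1 d=0 a=1
t1.Δ0 c=0 b=0 clk=1 d=0 a=1
t1.Δ1 c=0 b=0 clk=0 d=0 a=1
t2.Δ0 c=0 b=0 clk=0 d=0 a=1
t2.Δ1 c=0 b=0 clk=1 d=0 a=1
t2.Δ2 c=0 b=1 clk=1 d=0 a=1
t2.Δ3 c=0 b=1 clk=1 d=1 a=1
t3.Δ0 c=0 b=1 clk=1 d=1 a=1
t3.Δ1 c=0 b=1 clk=0 d=1 a=1
t4.Δ0 c=0 b=1 clk=0 d=1 a=1
t4.Δ1 c=0 b=1 clk=1 d=1 a=1
t4.Δ2 c=0 b=0 clk=1 d=1 a=1
t4.Δ3 c=0 b=0 clk=1 d=0 a=1
t5.Δ0 c=0 b=0 clk=1 d=0 a=1
t5.Δ1 c=0 b=0 clk=0 d=0 a=1
t6.Δ0 c=0 b=0 clk=0 d=0 a=1
t6.Δ1 c=0 b=0 clk=1 d=0 a=1
t6.Δ2 c=0 b=1 clk=1 d=0 a=1
t6.Δ3 c=0 b=1 clk=1 d=1 a=1
t7.Δ0 c=0 b=1 clk=1 d=1 a=1
t7.Δ1 c=0 b=1 clk=0 d=1 a=1
t8.Δ0 c=0 b=1 clk=0 d=1 a=1
t8.Δ1 c=0 b=1 clk=1 d=1 a=1
t8.Δ2 c=0 b=0 clk=1 d=1 a=1
t8.Δ3 c=0 b=0 clk=1 d=0 a=1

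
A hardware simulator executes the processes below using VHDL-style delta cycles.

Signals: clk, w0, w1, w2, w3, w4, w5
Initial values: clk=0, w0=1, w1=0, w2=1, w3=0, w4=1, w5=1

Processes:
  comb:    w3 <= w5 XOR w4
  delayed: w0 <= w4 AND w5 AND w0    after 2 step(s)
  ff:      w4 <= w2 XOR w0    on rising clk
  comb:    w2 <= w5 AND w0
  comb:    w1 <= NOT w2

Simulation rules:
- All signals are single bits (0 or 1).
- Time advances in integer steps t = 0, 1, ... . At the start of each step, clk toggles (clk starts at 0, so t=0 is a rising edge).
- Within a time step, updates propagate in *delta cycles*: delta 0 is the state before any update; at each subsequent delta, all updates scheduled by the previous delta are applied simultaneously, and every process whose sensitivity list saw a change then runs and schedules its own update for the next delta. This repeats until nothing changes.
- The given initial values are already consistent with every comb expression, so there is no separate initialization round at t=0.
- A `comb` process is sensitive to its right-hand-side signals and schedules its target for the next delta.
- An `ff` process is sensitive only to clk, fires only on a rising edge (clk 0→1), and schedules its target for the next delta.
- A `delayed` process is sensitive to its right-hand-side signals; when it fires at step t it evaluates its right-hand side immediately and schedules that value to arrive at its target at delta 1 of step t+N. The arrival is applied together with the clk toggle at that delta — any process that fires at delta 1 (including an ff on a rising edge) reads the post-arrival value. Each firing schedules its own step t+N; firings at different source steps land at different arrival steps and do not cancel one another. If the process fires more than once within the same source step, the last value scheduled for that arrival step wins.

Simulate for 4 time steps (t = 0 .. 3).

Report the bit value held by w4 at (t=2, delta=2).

1

t=0 Δ0: w1=0 w5=1 w0=1 w4=1 w3=0 w2=1 clk=0
  Δ1: clk:0→1
  Δ2: w4:1→0
  Δ3: w3:0→1
  (3Δ to stable)
t=1 Δ0: w1=0 w5=1 w0=1 w4=0 w3=1 w2=1 clk=1
  Δ1: clk:1→0
  (1Δ to stable)
t=2 Δ0: w1=0 w5=1 w0=1 w4=0 w3=1 w2=1 clk=0
  Δ1: w0:1→0, clk:0→1
  Δ2: w4:0→1, w2:1→0
  Δ3: w1:0→1, w3:1→0
  (3Δ to stable)
t=3 Δ0: w1=1 w5=1 w0=0 w4=1 w3=0 w2=0 clk=1
  Δ1: clk:1→0
  (1Δ to stable)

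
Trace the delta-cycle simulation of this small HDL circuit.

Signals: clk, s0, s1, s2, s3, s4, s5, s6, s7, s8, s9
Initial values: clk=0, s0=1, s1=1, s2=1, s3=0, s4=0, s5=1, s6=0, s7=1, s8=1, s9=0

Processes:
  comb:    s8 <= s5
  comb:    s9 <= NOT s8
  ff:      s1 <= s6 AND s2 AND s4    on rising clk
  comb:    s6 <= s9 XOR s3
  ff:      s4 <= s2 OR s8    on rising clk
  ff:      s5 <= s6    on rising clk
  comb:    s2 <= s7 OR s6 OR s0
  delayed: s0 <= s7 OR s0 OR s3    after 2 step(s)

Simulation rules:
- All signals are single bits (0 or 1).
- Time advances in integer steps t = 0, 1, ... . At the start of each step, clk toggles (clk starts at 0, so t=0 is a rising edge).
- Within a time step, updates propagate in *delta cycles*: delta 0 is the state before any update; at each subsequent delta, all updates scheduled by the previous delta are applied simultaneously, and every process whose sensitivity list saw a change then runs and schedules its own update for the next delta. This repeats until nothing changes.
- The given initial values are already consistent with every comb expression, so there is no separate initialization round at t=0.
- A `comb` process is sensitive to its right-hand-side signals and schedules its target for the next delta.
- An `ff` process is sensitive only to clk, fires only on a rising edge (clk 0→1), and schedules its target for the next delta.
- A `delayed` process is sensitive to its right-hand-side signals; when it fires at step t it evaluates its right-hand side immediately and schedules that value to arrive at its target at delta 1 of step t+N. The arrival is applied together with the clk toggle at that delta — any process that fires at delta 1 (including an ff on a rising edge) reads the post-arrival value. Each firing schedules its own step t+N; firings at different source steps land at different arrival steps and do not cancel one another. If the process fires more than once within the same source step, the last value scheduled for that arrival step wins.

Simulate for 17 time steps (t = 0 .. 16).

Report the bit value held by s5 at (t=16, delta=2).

0

t0.Δ0 clk=0 s6=0 s9=0 s8=1 s3=0 s2=1 s0=1 s1=1 s5=1 s4=0 s7=1
t0.Δ1 clk=1 s6=0 s9=0 s8=1 s3=0 s2=1 s0=1 s1=1 s5=1 s4=0 s7=1
t0.Δ2 clk=1 s6=0 s9=0 s8=1 s3=0 s2=1 s0=1 s1=0 s5=0 s4=1 s7=1
t0.Δ3 clk=1 s6=0 s9=0 s8=0 s3=0 s2=1 s0=1 s1=0 s5=0 s4=1 s7=1
t0.Δ4 clk=1 s6=0 s9=1 s8=0 s3=0 s2=1 s0=1 s1=0 s5=0 s4=1 s7=1
t0.Δ5 clk=1 s6=1 s9=1 s8=0 s3=0 s2=1 s0=1 s1=0 s5=0 s4=1 s7=1
t1.Δ0 clk=1 s6=1 s9=1 s8=0 s3=0 s2=1 s0=1 s1=0 s5=0 s4=1 s7=1
t1.Δ1 clk=0 s6=1 s9=1 s8=0 s3=0 s2=1 s0=1 s1=0 s5=0 s4=1 s7=1
t2.Δ0 clk=0 s6=1 s9=1 s8=0 s3=0 s2=1 s0=1 s1=0 s5=0 s4=1 s7=1
t2.Δ1 clk=1 s6=1 s9=1 s8=0 s3=0 s2=1 s0=1 s1=0 s5=0 s4=1 s7=1
t2.Δ2 clk=1 s6=1 s9=1 s8=0 s3=0 s2=1 s0=1 s1=1 s5=1 s4=1 s7=1
t2.Δ3 clk=1 s6=1 s9=1 s8=1 s3=0 s2=1 s0=1 s1=1 s5=1 s4=1 s7=1
t2.Δ4 clk=1 s6=1 s9=0 s8=1 s3=0 s2=1 s0=1 s1=1 s5=1 s4=1 s7=1
t2.Δ5 clk=1 s6=0 s9=0 s8=1 s3=0 s2=1 s0=1 s1=1 s5=1 s4=1 s7=1
t3.Δ0 clk=1 s6=0 s9=0 s8=1 s3=0 s2=1 s0=1 s1=1 s5=1 s4=1 s7=1
t3.Δ1 clk=0 s6=0 s9=0 s8=1 s3=0 s2=1 s0=1 s1=1 s5=1 s4=1 s7=1
t4.Δ0 clk=0 s6=0 s9=0 s8=1 s3=0 s2=1 s0=1 s1=1 s5=1 s4=1 s7=1
t4.Δ1 clk=1 s6=0 s9=0 s8=1 s3=0 s2=1 s0=1 s1=1 s5=1 s4=1 s7=1
t4.Δ2 clk=1 s6=0 s9=0 s8=1 s3=0 s2=1 s0=1 s1=0 s5=0 s4=1 s7=1
t4.Δ3 clk=1 s6=0 s9=0 s8=0 s3=0 s2=1 s0=1 s1=0 s5=0 s4=1 s7=1
t4.Δ4 clk=1 s6=0 s9=1 s8=0 s3=0 s2=1 s0=1 s1=0 s5=0 s4=1 s7=1
t4.Δ5 clk=1 s6=1 s9=1 s8=0 s3=0 s2=1 s0=1 s1=0 s5=0 s4=1 s7=1
t5.Δ0 clk=1 s6=1 s9=1 s8=0 s3=0 s2=1 s0=1 s1=0 s5=0 s4=1 s7=1
t5.Δ1 clk=0 s6=1 s9=1 s8=0 s3=0 s2=1 s0=1 s1=0 s5=0 s4=1 s7=1
t6.Δ0 clk=0 s6=1 s9=1 s8=0 s3=0 s2=1 s0=1 s1=0 s5=0 s4=1 s7=1
t6.Δ1 clk=1 s6=1 s9=1 s8=0 s3=0 s2=1 s0=1 s1=0 s5=0 s4=1 s7=1
t6.Δ2 clk=1 s6=1 s9=1 s8=0 s3=0 s2=1 s0=1 s1=1 s5=1 s4=1 s7=1
t6.Δ3 clk=1 s6=1 s9=1 s8=1 s3=0 s2=1 s0=1 s1=1 s5=1 s4=1 s7=1
t6.Δ4 clk=1 s6=1 s9=0 s8=1 s3=0 s2=1 s0=1 s1=1 s5=1 s4=1 s7=1
t6.Δ5 clk=1 s6=0 s9=0 s8=1 s3=0 s2=1 s0=1 s1=1 s5=1 s4=1 s7=1
t7.Δ0 clk=1 s6=0 s9=0 s8=1 s3=0 s2=1 s0=1 s1=1 s5=1 s4=1 s7=1
t7.Δ1 clk=0 s6=0 s9=0 s8=1 s3=0 s2=1 s0=1 s1=1 s5=1 s4=1 s7=1
t8.Δ0 clk=0 s6=0 s9=0 s8=1 s3=0 s2=1 s0=1 s1=1 s5=1 s4=1 s7=1
t8.Δ1 clk=1 s6=0 s9=0 s8=1 s3=0 s2=1 s0=1 s1=1 s5=1 s4=1 s7=1
t8.Δ2 clk=1 s6=0 s9=0 s8=1 s3=0 s2=1 s0=1 s1=0 s5=0 s4=1 s7=1
t8.Δ3 clk=1 s6=0 s9=0 s8=0 s3=0 s2=1 s0=1 s1=0 s5=0 s4=1 s7=1
t8.Δ4 clk=1 s6=0 s9=1 s8=0 s3=0 s2=1 s0=1 s1=0 s5=0 s4=1 s7=1
t8.Δ5 clk=1 s6=1 s9=1 s8=0 s3=0 s2=1 s0=1 s1=0 s5=0 s4=1 s7=1
t9.Δ0 clk=1 s6=1 s9=1 s8=0 s3=0 s2=1 s0=1 s1=0 s5=0 s4=1 s7=1
t9.Δ1 clk=0 s6=1 s9=1 s8=0 s3=0 s2=1 s0=1 s1=0 s5=0 s4=1 s7=1
t10.Δ0 clk=0 s6=1 s9=1 s8=0 s3=0 s2=1 s0=1 s1=0 s5=0 s4=1 s7=1
t10.Δ1 clk=1 s6=1 s9=1 s8=0 s3=0 s2=1 s0=1 s1=0 s5=0 s4=1 s7=1
t10.Δ2 clk=1 s6=1 s9=1 s8=0 s3=0 s2=1 s0=1 s1=1 s5=1 s4=1 s7=1
t10.Δ3 clk=1 s6=1 s9=1 s8=1 s3=0 s2=1 s0=1 s1=1 s5=1 s4=1 s7=1
t10.Δ4 clk=1 s6=1 s9=0 s8=1 s3=0 s2=1 s0=1 s1=1 s5=1 s4=1 s7=1
t10.Δ5 clk=1 s6=0 s9=0 s8=1 s3=0 s2=1 s0=1 s1=1 s5=1 s4=1 s7=1
t11.Δ0 clk=1 s6=0 s9=0 s8=1 s3=0 s2=1 s0=1 s1=1 s5=1 s4=1 s7=1
t11.Δ1 clk=0 s6=0 s9=0 s8=1 s3=0 s2=1 s0=1 s1=1 s5=1 s4=1 s7=1
t12.Δ0 clk=0 s6=0 s9=0 s8=1 s3=0 s2=1 s0=1 s1=1 s5=1 s4=1 s7=1
t12.Δ1 clk=1 s6=0 s9=0 s8=1 s3=0 s2=1 s0=1 s1=1 s5=1 s4=1 s7=1
t12.Δ2 clk=1 s6=0 s9=0 s8=1 s3=0 s2=1 s0=1 s1=0 s5=0 s4=1 s7=1
t12.Δ3 clk=1 s6=0 s9=0 s8=0 s3=0 s2=1 s0=1 s1=0 s5=0 s4=1 s7=1
t12.Δ4 clk=1 s6=0 s9=1 s8=0 s3=0 s2=1 s0=1 s1=0 s5=0 s4=1 s7=1
t12.Δ5 clk=1 s6=1 s9=1 s8=0 s3=0 s2=1 s0=1 s1=0 s5=0 s4=1 s7=1
t13.Δ0 clk=1 s6=1 s9=1 s8=0 s3=0 s2=1 s0=1 s1=0 s5=0 s4=1 s7=1
t13.Δ1 clk=0 s6=1 s9=1 s8=0 s3=0 s2=1 s0=1 s1=0 s5=0 s4=1 s7=1
t14.Δ0 clk=0 s6=1 s9=1 s8=0 s3=0 s2=1 s0=1 s1=0 s5=0 s4=1 s7=1
t14.Δ1 clk=1 s6=1 s9=1 s8=0 s3=0 s2=1 s0=1 s1=0 s5=0 s4=1 s7=1
t14.Δ2 clk=1 s6=1 s9=1 s8=0 s3=0 s2=1 s0=1 s1=1 s5=1 s4=1 s7=1
t14.Δ3 clk=1 s6=1 s9=1 s8=1 s3=0 s2=1 s0=1 s1=1 s5=1 s4=1 s7=1
t14.Δ4 clk=1 s6=1 s9=0 s8=1 s3=0 s2=1 s0=1 s1=1 s5=1 s4=1 s7=1
t14.Δ5 clk=1 s6=0 s9=0 s8=1 s3=0 s2=1 s0=1 s1=1 s5=1 s4=1 s7=1
t15.Δ0 clk=1 s6=0 s9=0 s8=1 s3=0 s2=1 s0=1 s1=1 s5=1 s4=1 s7=1
t15.Δ1 clk=0 s6=0 s9=0 s8=1 s3=0 s2=1 s0=1 s1=1 s5=1 s4=1 s7=1
t16.Δ0 clk=0 s6=0 s9=0 s8=1 s3=0 s2=1 s0=1 s1=1 s5=1 s4=1 s7=1
t16.Δ1 clk=1 s6=0 s9=0 s8=1 s3=0 s2=1 s0=1 s1=1 s5=1 s4=1 s7=1
t16.Δ2 clk=1 s6=0 s9=0 s8=1 s3=0 s2=1 s0=1 s1=0 s5=0 s4=1 s7=1
t16.Δ3 clk=1 s6=0 s9=0 s8=0 s3=0 s2=1 s0=1 s1=0 s5=0 s4=1 s7=1
t16.Δ4 clk=1 s6=0 s9=1 s8=0 s3=0 s2=1 s0=1 s1=0 s5=0 s4=1 s7=1
t16.Δ5 clk=1 s6=1 s9=1 s8=0 s3=0 s2=1 s0=1 s1=0 s5=0 s4=1 s7=1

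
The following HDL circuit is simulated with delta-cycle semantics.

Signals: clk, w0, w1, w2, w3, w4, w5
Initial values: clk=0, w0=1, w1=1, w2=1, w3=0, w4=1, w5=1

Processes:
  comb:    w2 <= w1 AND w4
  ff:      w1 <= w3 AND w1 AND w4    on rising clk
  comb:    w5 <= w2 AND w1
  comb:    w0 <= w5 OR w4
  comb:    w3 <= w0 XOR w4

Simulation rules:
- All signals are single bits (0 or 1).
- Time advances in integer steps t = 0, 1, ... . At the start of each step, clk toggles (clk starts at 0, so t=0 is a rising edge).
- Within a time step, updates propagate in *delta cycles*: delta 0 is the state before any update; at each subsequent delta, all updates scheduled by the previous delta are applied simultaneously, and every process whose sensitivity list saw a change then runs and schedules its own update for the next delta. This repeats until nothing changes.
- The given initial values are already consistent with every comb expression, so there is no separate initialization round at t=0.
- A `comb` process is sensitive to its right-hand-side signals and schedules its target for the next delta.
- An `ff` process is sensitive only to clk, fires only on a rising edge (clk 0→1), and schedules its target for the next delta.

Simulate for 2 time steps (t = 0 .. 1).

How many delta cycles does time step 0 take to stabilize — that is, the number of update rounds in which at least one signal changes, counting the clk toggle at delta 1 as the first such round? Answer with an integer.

[bits: w5,w4,w2,w0,w1,w3,clk]
t=0: Δ0=1111100 Δ1=1111101 Δ2=1111001 Δ3=0101001 | 3Δ
t=1: Δ0=0101001 Δ1=0101000 | 1Δ

3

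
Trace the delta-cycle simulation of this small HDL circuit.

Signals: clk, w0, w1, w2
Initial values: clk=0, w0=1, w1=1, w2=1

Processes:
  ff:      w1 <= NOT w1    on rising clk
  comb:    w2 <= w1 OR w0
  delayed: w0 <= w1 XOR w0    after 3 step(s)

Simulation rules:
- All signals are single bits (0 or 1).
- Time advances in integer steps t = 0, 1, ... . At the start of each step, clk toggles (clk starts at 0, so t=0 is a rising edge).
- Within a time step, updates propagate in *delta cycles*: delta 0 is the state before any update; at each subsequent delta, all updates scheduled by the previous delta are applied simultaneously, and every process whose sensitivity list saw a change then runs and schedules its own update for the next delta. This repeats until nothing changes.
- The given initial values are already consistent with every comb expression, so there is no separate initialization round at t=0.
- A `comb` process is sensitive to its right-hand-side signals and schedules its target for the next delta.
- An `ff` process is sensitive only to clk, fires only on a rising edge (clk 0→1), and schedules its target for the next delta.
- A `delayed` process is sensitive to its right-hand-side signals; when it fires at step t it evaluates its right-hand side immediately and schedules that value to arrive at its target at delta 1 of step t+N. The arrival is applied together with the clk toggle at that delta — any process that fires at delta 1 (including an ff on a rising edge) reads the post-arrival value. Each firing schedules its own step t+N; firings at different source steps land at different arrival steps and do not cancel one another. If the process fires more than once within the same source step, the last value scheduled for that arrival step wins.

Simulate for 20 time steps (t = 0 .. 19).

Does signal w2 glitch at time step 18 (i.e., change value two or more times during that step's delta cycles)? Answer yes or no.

t0.Δ0 w1=1 w2=1 w0=1 clk=0
t0.Δ1 w1=1 w2=1 w0=1 clk=1
t0.Δ2 w1=0 w2=1 w0=1 clk=1
t1.Δ0 w1=0 w2=1 w0=1 clk=1
t1.Δ1 w1=0 w2=1 w0=1 clk=0
t2.Δ0 w1=0 w2=1 w0=1 clk=0
t2.Δ1 w1=0 w2=1 w0=1 clk=1
t2.Δ2 w1=1 w2=1 w0=1 clk=1
t3.Δ0 w1=1 w2=1 w0=1 clk=1
t3.Δ1 w1=1 w2=1 w0=1 clk=0
t4.Δ0 w1=1 w2=1 w0=1 clk=0
t4.Δ1 w1=1 w2=1 w0=1 clk=1
t4.Δ2 w1=0 w2=1 w0=1 clk=1
t5.Δ0 w1=0 w2=1 w0=1 clk=1
t5.Δ1 w1=0 w2=1 w0=0 clk=0
t5.Δ2 w1=0 w2=0 w0=0 clk=0
t6.Δ0 w1=0 w2=0 w0=0 clk=0
t6.Δ1 w1=0 w2=0 w0=0 clk=1
t6.Δ2 w1=1 w2=0 w0=0 clk=1
t6.Δ3 w1=1 w2=1 w0=0 clk=1
t7.Δ0 w1=1 w2=1 w0=0 clk=1
t7.Δ1 w1=1 w2=1 w0=1 clk=0
t8.Δ0 w1=1 w2=1 w0=1 clk=0
t8.Δ1 w1=1 w2=1 w0=0 clk=1
t8.Δ2 w1=0 w2=1 w0=0 clk=1
t8.Δ3 w1=0 w2=0 w0=0 clk=1
t9.Δ0 w1=0 w2=0 w0=0 clk=1
t9.Δ1 w1=0 w2=0 w0=1 clk=0
t9.Δ2 w1=0 w2=1 w0=1 clk=0
t10.Δ0 w1=0 w2=1 w0=1 clk=0
t10.Δ1 w1=0 w2=1 w0=0 clk=1
t10.Δ2 w1=1 w2=0 w0=0 clk=1
t10.Δ3 w1=1 w2=1 w0=0 clk=1
t11.Δ0 w1=1 w2=1 w0=0 clk=1
t11.Δ1 w1=1 w2=1 w0=0 clk=0
t12.Δ0 w1=1 w2=1 w0=0 clk=0
t12.Δ1 w1=1 w2=1 w0=1 clk=1
t12.Δ2 w1=0 w2=1 w0=1 clk=1
t13.Δ0 w1=0 w2=1 w0=1 clk=1
t13.Δ1 w1=0 w2=1 w0=1 clk=0
t14.Δ0 w1=0 w2=1 w0=1 clk=0
t14.Δ1 w1=0 w2=1 w0=1 clk=1
t14.Δ2 w1=1 w2=1 w0=1 clk=1
t15.Δ0 w1=1 w2=1 w0=1 clk=1
t15.Δ1 w1=1 w2=1 w0=1 clk=0
t16.Δ0 w1=1 w2=1 w0=1 clk=0
t16.Δ1 w1=1 w2=1 w0=1 clk=1
t16.Δ2 w1=0 w2=1 w0=1 clk=1
t17.Δ0 w1=0 w2=1 w0=1 clk=1
t17.Δ1 w1=0 w2=1 w0=0 clk=0
t17.Δ2 w1=0 w2=0 w0=0 clk=0
t18.Δ0 w1=0 w2=0 w0=0 clk=0
t18.Δ1 w1=0 w2=0 w0=0 clk=1
t18.Δ2 w1=1 w2=0 w0=0 clk=1
t18.Δ3 w1=1 w2=1 w0=0 clk=1
t19.Δ0 w1=1 w2=1 w0=0 clk=1
t19.Δ1 w1=1 w2=1 w0=1 clk=0

no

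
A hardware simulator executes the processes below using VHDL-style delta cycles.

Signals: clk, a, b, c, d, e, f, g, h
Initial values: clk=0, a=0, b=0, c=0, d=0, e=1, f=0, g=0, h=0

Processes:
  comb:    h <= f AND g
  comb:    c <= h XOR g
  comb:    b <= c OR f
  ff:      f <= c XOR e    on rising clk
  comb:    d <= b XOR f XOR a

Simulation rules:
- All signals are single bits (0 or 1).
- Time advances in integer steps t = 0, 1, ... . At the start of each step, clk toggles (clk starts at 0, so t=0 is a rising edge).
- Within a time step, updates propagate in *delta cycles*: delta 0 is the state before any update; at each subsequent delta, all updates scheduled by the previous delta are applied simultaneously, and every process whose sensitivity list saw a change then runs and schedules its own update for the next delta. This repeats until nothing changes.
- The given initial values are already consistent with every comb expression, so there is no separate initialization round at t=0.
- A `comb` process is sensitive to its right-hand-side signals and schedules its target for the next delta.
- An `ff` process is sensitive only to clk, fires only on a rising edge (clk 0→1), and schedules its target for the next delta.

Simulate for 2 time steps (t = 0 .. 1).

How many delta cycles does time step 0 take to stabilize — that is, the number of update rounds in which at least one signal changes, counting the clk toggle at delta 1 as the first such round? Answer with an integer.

4

t0.Δ0 e=1 a=0 c=0 h=0 clk=0 f=0 d=0 g=0 b=0
t0.Δ1 e=1 a=0 c=0 h=0 clk=1 f=0 d=0 g=0 b=0
t0.Δ2 e=1 a=0 c=0 h=0 clk=1 f=1 d=0 g=0 b=0
t0.Δ3 e=1 a=0 c=0 h=0 clk=1 f=1 d=1 g=0 b=1
t0.Δ4 e=1 a=0 c=0 h=0 clk=1 f=1 d=0 g=0 b=1
t1.Δ0 e=1 a=0 c=0 h=0 clk=1 f=1 d=0 g=0 b=1
t1.Δ1 e=1 a=0 c=0 h=0 clk=0 f=1 d=0 g=0 b=1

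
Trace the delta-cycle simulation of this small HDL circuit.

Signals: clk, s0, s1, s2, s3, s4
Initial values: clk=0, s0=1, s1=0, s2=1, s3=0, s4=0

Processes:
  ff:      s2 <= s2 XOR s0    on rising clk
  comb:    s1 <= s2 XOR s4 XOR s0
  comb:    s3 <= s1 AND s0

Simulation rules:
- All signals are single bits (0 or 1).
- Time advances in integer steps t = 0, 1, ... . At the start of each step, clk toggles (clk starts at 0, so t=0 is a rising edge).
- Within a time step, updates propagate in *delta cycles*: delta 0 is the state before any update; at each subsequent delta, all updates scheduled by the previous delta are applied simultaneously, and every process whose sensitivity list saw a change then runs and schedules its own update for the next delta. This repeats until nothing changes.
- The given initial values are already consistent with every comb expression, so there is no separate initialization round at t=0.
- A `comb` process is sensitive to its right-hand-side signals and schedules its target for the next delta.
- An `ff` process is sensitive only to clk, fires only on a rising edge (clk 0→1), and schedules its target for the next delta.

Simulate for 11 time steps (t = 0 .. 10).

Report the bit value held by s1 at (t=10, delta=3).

t0.Δ0 clk=0 s0=1 s1=0 s4=0 s3=0 s2=1
t0.Δ1 clk=1 s0=1 s1=0 s4=0 s3=0 s2=1
t0.Δ2 clk=1 s0=1 s1=0 s4=0 s3=0 s2=0
t0.Δ3 clk=1 s0=1 s1=1 s4=0 s3=0 s2=0
t0.Δ4 clk=1 s0=1 s1=1 s4=0 s3=1 s2=0
t1.Δ0 clk=1 s0=1 s1=1 s4=0 s3=1 s2=0
t1.Δ1 clk=0 s0=1 s1=1 s4=0 s3=1 s2=0
t2.Δ0 clk=0 s0=1 s1=1 s4=0 s3=1 s2=0
t2.Δ1 clk=1 s0=1 s1=1 s4=0 s3=1 s2=0
t2.Δ2 clk=1 s0=1 s1=1 s4=0 s3=1 s2=1
t2.Δ3 clk=1 s0=1 s1=0 s4=0 s3=1 s2=1
t2.Δ4 clk=1 s0=1 s1=0 s4=0 s3=0 s2=1
t3.Δ0 clk=1 s0=1 s1=0 s4=0 s3=0 s2=1
t3.Δ1 clk=0 s0=1 s1=0 s4=0 s3=0 s2=1
t4.Δ0 clk=0 s0=1 s1=0 s4=0 s3=0 s2=1
t4.Δ1 clk=1 s0=1 s1=0 s4=0 s3=0 s2=1
t4.Δ2 clk=1 s0=1 s1=0 s4=0 s3=0 s2=0
t4.Δ3 clk=1 s0=1 s1=1 s4=0 s3=0 s2=0
t4.Δ4 clk=1 s0=1 s1=1 s4=0 s3=1 s2=0
t5.Δ0 clk=1 s0=1 s1=1 s4=0 s3=1 s2=0
t5.Δ1 clk=0 s0=1 s1=1 s4=0 s3=1 s2=0
t6.Δ0 clk=0 s0=1 s1=1 s4=0 s3=1 s2=0
t6.Δ1 clk=1 s0=1 s1=1 s4=0 s3=1 s2=0
t6.Δ2 clk=1 s0=1 s1=1 s4=0 s3=1 s2=1
t6.Δ3 clk=1 s0=1 s1=0 s4=0 s3=1 s2=1
t6.Δ4 clk=1 s0=1 s1=0 s4=0 s3=0 s2=1
t7.Δ0 clk=1 s0=1 s1=0 s4=0 s3=0 s2=1
t7.Δ1 clk=0 s0=1 s1=0 s4=0 s3=0 s2=1
t8.Δ0 clk=0 s0=1 s1=0 s4=0 s3=0 s2=1
t8.Δ1 clk=1 s0=1 s1=0 s4=0 s3=0 s2=1
t8.Δ2 clk=1 s0=1 s1=0 s4=0 s3=0 s2=0
t8.Δ3 clk=1 s0=1 s1=1 s4=0 s3=0 s2=0
t8.Δ4 clk=1 s0=1 s1=1 s4=0 s3=1 s2=0
t9.Δ0 clk=1 s0=1 s1=1 s4=0 s3=1 s2=0
t9.Δ1 clk=0 s0=1 s1=1 s4=0 s3=1 s2=0
t10.Δ0 clk=0 s0=1 s1=1 s4=0 s3=1 s2=0
t10.Δ1 clk=1 s0=1 s1=1 s4=0 s3=1 s2=0
t10.Δ2 clk=1 s0=1 s1=1 s4=0 s3=1 s2=1
t10.Δ3 clk=1 s0=1 s1=0 s4=0 s3=1 s2=1
t10.Δ4 clk=1 s0=1 s1=0 s4=0 s3=0 s2=1

0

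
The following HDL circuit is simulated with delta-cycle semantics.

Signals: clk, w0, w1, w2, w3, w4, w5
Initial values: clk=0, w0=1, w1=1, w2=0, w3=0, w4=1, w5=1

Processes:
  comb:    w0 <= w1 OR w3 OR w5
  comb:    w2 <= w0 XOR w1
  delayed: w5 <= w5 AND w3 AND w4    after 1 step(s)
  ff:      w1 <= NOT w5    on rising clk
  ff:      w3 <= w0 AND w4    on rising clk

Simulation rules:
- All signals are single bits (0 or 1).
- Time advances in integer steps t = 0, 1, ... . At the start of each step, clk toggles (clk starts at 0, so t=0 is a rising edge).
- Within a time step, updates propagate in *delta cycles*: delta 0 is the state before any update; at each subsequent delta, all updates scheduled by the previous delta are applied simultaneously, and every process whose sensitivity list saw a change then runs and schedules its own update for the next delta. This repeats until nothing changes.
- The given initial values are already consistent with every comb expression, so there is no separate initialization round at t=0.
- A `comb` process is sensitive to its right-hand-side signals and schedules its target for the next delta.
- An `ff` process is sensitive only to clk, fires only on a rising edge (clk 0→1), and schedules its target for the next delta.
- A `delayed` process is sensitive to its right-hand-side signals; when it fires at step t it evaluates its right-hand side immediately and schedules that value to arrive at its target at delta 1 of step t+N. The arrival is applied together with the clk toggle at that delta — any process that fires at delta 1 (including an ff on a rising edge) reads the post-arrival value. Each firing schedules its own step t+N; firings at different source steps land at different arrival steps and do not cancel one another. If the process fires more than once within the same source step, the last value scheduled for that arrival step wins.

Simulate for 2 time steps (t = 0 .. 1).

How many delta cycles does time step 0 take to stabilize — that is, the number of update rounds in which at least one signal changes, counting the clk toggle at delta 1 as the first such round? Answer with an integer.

t0.Δ0 w4=1 w3=0 w0=1 w5=1 clk=0 w2=0 w1=1
t0.Δ1 w4=1 w3=0 w0=1 w5=1 clk=1 w2=0 w1=1
t0.Δ2 w4=1 w3=1 w0=1 w5=1 clk=1 w2=0 w1=0
t0.Δ3 w4=1 w3=1 w0=1 w5=1 clk=1 w2=1 w1=0
t1.Δ0 w4=1 w3=1 w0=1 w5=1 clk=1 w2=1 w1=0
t1.Δ1 w4=1 w3=1 w0=1 w5=1 clk=0 w2=1 w1=0

3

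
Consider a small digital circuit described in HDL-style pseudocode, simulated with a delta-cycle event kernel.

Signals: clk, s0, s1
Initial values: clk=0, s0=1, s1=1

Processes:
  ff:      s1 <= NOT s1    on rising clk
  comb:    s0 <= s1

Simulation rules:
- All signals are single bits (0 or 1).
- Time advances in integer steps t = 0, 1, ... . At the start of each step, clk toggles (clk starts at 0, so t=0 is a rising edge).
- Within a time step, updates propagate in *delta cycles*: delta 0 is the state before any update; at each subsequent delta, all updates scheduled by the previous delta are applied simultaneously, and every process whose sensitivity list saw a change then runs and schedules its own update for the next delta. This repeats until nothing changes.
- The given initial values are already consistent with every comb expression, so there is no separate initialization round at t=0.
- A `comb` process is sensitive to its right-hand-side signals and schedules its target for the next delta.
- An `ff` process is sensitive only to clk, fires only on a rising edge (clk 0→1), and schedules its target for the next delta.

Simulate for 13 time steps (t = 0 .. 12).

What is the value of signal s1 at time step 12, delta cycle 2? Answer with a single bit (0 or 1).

0

t=0 Δ0: clk=0 s0=1 s1=1
  Δ1: clk:0→1
  Δ2: s1:1→0
  Δ3: s0:1→0
  (3Δ to stable)
t=1 Δ0: clk=1 s0=0 s1=0
  Δ1: clk:1→0
  (1Δ to stable)
t=2 Δ0: clk=0 s0=0 s1=0
  Δ1: clk:0→1
  Δ2: s1:0→1
  Δ3: s0:0→1
  (3Δ to stable)
t=3 Δ0: clk=1 s0=1 s1=1
  Δ1: clk:1→0
  (1Δ to stable)
t=4 Δ0: clk=0 s0=1 s1=1
  Δ1: clk:0→1
  Δ2: s1:1→0
  Δ3: s0:1→0
  (3Δ to stable)
t=5 Δ0: clk=1 s0=0 s1=0
  Δ1: clk:1→0
  (1Δ to stable)
t=6 Δ0: clk=0 s0=0 s1=0
  Δ1: clk:0→1
  Δ2: s1:0→1
  Δ3: s0:0→1
  (3Δ to stable)
t=7 Δ0: clk=1 s0=1 s1=1
  Δ1: clk:1→0
  (1Δ to stable)
t=8 Δ0: clk=0 s0=1 s1=1
  Δ1: clk:0→1
  Δ2: s1:1→0
  Δ3: s0:1→0
  (3Δ to stable)
t=9 Δ0: clk=1 s0=0 s1=0
  Δ1: clk:1→0
  (1Δ to stable)
t=10 Δ0: clk=0 s0=0 s1=0
  Δ1: clk:0→1
  Δ2: s1:0→1
  Δ3: s0:0→1
  (3Δ to stable)
t=11 Δ0: clk=1 s0=1 s1=1
  Δ1: clk:1→0
  (1Δ to stable)
t=12 Δ0: clk=0 s0=1 s1=1
  Δ1: clk:0→1
  Δ2: s1:1→0
  Δ3: s0:1→0
  (3Δ to stable)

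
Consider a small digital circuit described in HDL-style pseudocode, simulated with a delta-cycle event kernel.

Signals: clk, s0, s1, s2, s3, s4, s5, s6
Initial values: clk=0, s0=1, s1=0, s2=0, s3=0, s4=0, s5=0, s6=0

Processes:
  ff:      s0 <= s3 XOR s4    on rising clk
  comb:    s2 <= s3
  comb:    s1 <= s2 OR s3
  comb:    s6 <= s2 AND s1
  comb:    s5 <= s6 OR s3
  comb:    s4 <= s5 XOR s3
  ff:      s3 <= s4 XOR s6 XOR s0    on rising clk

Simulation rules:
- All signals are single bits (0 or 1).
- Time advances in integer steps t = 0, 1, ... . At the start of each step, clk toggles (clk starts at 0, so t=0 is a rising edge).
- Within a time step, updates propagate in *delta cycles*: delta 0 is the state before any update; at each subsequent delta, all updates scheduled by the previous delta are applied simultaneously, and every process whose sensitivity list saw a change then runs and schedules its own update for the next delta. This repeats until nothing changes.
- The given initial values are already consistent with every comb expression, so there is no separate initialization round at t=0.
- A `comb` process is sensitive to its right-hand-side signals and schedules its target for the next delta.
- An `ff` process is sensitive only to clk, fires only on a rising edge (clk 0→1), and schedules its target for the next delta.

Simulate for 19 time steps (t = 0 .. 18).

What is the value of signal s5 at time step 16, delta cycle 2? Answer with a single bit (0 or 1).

[bits: s4,s5,s2,s3,s6,s1,s0,clk]
t=0: Δ0=00000010 Δ1=00000011 Δ2=00010001 Δ3=11110101 Δ4=01111101 | 4Δ
t=1: Δ0=01111101 Δ1=01111100 | 1Δ
t=2: Δ0=01111100 Δ1=01111101 Δ2=01111111 | 2Δ
t=3: Δ0=01111111 Δ1=01111110 | 1Δ
t=4: Δ0=01111110 Δ1=01111111 Δ2=01101111 Δ3=11001111 Δ4=11000011 Δ5=10000011 Δ6=00000011 | 6Δ
t=5: Δ0=00000011 Δ1=00000010 | 1Δ
t=6: Δ0=00000010 Δ1=00000011 Δ2=00010001 Δ3=11110101 Δ4=01111101 | 4Δ
t=7: Δ0=01111101 Δ1=01111100 | 1Δ
t=8: Δ0=01111100 Δ1=01111101 Δ2=01111111 | 2Δ
t=9: Δ0=01111111 Δ1=01111110 | 1Δ
t=10: Δ0=01111110 Δ1=01111111 Δ2=01101111 Δ3=11001111 Δ4=11000011 Δ5=10000011 Δ6=00000011 | 6Δ
t=11: Δ0=00000011 Δ1=00000010 | 1Δ
t=12: Δ0=00000010 Δ1=00000011 Δ2=00010001 Δ3=11110101 Δ4=01111101 | 4Δ
t=13: Δ0=01111101 Δ1=01111100 | 1Δ
t=14: Δ0=01111100 Δ1=01111101 Δ2=01111111 | 2Δ
t=15: Δ0=01111111 Δ1=01111110 | 1Δ
t=16: Δ0=01111110 Δ1=01111111 Δ2=01101111 Δ3=11001111 Δ4=11000011 Δ5=10000011 Δ6=00000011 | 6Δ
t=17: Δ0=00000011 Δ1=00000010 | 1Δ
t=18: Δ0=00000010 Δ1=00000011 Δ2=00010001 Δ3=11110101 Δ4=01111101 | 4Δ

1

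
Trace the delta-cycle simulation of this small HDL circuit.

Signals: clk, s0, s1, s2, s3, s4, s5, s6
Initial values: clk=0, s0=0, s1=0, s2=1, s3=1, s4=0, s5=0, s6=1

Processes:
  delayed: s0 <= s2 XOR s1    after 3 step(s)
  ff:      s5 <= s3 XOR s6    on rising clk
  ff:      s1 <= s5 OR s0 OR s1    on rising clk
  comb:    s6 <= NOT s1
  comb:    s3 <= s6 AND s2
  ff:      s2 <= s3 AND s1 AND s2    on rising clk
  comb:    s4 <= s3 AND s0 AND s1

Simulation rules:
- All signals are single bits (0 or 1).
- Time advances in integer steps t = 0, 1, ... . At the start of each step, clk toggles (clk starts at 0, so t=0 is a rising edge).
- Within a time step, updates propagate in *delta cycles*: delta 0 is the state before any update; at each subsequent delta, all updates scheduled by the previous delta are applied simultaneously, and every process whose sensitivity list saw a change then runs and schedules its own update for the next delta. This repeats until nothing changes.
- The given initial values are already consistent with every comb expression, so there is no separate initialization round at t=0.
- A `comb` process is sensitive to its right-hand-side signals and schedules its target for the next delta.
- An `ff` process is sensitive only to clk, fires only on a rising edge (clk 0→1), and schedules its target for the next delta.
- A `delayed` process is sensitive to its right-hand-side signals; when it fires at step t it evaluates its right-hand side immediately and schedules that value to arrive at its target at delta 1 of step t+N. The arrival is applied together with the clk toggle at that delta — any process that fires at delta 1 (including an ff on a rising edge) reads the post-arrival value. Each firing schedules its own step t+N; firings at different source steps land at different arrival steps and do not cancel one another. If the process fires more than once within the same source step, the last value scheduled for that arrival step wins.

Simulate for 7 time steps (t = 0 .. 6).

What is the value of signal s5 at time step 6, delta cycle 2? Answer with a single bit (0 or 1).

0

t0.Δ0 s2=1 s6=1 s5=0 s0=0 s1=0 s4=0 s3=1 clk=0
t0.Δ1 s2=1 s6=1 s5=0 s0=0 s1=0 s4=0 s3=1 clk=1
t0.Δ2 s2=0 s6=1 s5=0 s0=0 s1=0 s4=0 s3=1 clk=1
t0.Δ3 s2=0 s6=1 s5=0 s0=0 s1=0 s4=0 s3=0 clk=1
t1.Δ0 s2=0 s6=1 s5=0 s0=0 s1=0 s4=0 s3=0 clk=1
t1.Δ1 s2=0 s6=1 s5=0 s0=0 s1=0 s4=0 s3=0 clk=0
t2.Δ0 s2=0 s6=1 s5=0 s0=0 s1=0 s4=0 s3=0 clk=0
t2.Δ1 s2=0 s6=1 s5=0 s0=0 s1=0 s4=0 s3=0 clk=1
t2.Δ2 s2=0 s6=1 s5=1 s0=0 s1=0 s4=0 s3=0 clk=1
t3.Δ0 s2=0 s6=1 s5=1 s0=0 s1=0 s4=0 s3=0 clk=1
t3.Δ1 s2=0 s6=1 s5=1 s0=0 s1=0 s4=0 s3=0 clk=0
t4.Δ0 s2=0 s6=1 s5=1 s0=0 s1=0 s4=0 s3=0 clk=0
t4.Δ1 s2=0 s6=1 s5=1 s0=0 s1=0 s4=0 s3=0 clk=1
t4.Δ2 s2=0 s6=1 s5=1 s0=0 s1=1 s4=0 s3=0 clk=1
t4.Δ3 s2=0 s6=0 s5=1 s0=0 s1=1 s4=0 s3=0 clk=1
t5.Δ0 s2=0 s6=0 s5=1 s0=0 s1=1 s4=0 s3=0 clk=1
t5.Δ1 s2=0 s6=0 s5=1 s0=0 s1=1 s4=0 s3=0 clk=0
t6.Δ0 s2=0 s6=0 s5=1 s0=0 s1=1 s4=0 s3=0 clk=0
t6.Δ1 s2=0 s6=0 s5=1 s0=0 s1=1 s4=0 s3=0 clk=1
t6.Δ2 s2=0 s6=0 s5=0 s0=0 s1=1 s4=0 s3=0 clk=1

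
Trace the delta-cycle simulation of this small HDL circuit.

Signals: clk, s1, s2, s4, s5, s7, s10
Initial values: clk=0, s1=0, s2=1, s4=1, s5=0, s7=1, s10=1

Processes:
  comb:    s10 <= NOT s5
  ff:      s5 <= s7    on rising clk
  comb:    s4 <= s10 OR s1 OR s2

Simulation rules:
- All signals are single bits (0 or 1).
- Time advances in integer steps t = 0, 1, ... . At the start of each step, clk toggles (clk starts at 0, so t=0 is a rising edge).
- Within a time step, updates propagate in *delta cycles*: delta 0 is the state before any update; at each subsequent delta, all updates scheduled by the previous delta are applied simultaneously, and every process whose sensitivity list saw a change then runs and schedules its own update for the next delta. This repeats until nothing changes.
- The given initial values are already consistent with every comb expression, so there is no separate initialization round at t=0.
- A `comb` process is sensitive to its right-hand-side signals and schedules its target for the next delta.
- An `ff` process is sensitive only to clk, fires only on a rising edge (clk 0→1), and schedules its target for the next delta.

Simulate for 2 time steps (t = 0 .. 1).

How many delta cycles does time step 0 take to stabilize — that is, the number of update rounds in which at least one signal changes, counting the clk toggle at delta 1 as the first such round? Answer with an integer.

[bits: s7,s2,clk,s4,s10,s1,s5]
t=0: Δ0=1101100 Δ1=1111100 Δ2=1111101 Δ3=1111001 | 3Δ
t=1: Δ0=1111001 Δ1=1101001 | 1Δ

3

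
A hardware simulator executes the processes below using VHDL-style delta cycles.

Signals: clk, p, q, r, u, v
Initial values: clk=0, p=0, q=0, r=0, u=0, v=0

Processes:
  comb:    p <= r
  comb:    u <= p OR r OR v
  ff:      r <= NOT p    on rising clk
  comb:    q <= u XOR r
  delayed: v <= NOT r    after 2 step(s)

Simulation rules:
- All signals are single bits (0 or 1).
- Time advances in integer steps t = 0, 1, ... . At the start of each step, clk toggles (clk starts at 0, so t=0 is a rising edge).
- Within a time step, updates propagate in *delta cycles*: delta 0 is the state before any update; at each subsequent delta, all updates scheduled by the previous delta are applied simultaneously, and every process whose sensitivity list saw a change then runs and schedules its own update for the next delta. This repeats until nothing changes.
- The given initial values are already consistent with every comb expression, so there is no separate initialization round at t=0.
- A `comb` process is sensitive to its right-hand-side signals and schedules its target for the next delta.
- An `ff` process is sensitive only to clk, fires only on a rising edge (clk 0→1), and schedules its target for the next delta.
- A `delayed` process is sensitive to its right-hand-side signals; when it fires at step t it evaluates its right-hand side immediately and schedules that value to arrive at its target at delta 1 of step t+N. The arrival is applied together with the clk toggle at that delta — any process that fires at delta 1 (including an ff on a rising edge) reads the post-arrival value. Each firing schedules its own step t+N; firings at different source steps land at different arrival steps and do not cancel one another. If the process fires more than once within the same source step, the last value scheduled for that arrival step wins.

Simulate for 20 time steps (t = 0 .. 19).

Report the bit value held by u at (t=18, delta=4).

t=0 Δ0: v=0 u=0 p=0 r=0 q=0 clk=0
  Δ1: clk:0→1
  Δ2: r:0→1
  Δ3: u:0→1, p:0→1, q:0→1
  Δ4: q:1→0
  (4Δ to stable)
t=1 Δ0: v=0 u=1 p=1 r=1 q=0 clk=1
  Δ1: clk:1→0
  (1Δ to stable)
t=2 Δ0: v=0 u=1 p=1 r=1 q=0 clk=0
  Δ1: clk:0→1
  Δ2: r:1→0
  Δ3: p:1→0, q:0→1
  Δ4: u:1→0
  Δ5: q:1→0
  (5Δ to stable)
t=3 Δ0: v=0 u=0 p=0 r=0 q=0 clk=1
  Δ1: clk:1→0
  (1Δ to stable)
t=4 Δ0: v=0 u=0 p=0 r=0 q=0 clk=0
  Δ1: v:0→1, clk:0→1
  Δ2: u:0→1, r:0→1
  Δ3: p:0→1
  (3Δ to stable)
t=5 Δ0: v=1 u=1 p=1 r=1 q=0 clk=1
  Δ1: clk:1→0
  (1Δ to stable)
t=6 Δ0: v=1 u=1 p=1 r=1 q=0 clk=0
  Δ1: v:1→0, clk:0→1
  Δ2: r:1→0
  Δ3: p:1→0, q:0→1
  Δ4: u:1→0
  Δ5: q:1→0
  (5Δ to stable)
t=7 Δ0: v=0 u=0 p=0 r=0 q=0 clk=1
  Δ1: clk:1→0
  (1Δ to stable)
t=8 Δ0: v=0 u=0 p=0 r=0 q=0 clk=0
  Δ1: v:0→1, clk:0→1
  Δ2: u:0→1, r:0→1
  Δ3: p:0→1
  (3Δ to stable)
t=9 Δ0: v=1 u=1 p=1 r=1 q=0 clk=1
  Δ1: clk:1→0
  (1Δ to stable)
t=10 Δ0: v=1 u=1 p=1 r=1 q=0 clk=0
  Δ1: v:1→0, clk:0→1
  Δ2: r:1→0
  Δ3: p:1→0, q:0→1
  Δ4: u:1→0
  Δ5: q:1→0
  (5Δ to stable)
t=11 Δ0: v=0 u=0 p=0 r=0 q=0 clk=1
  Δ1: clk:1→0
  (1Δ to stable)
t=12 Δ0: v=0 u=0 p=0 r=0 q=0 clk=0
  Δ1: v:0→1, clk:0→1
  Δ2: u:0→1, r:0→1
  Δ3: p:0→1
  (3Δ to stable)
t=13 Δ0: v=1 u=1 p=1 r=1 q=0 clk=1
  Δ1: clk:1→0
  (1Δ to stable)
t=14 Δ0: v=1 u=1 p=1 r=1 q=0 clk=0
  Δ1: v:1→0, clk:0→1
  Δ2: r:1→0
  Δ3: p:1→0, q:0→1
  Δ4: u:1→0
  Δ5: q:1→0
  (5Δ to stable)
t=15 Δ0: v=0 u=0 p=0 r=0 q=0 clk=1
  Δ1: clk:1→0
  (1Δ to stable)
t=16 Δ0: v=0 u=0 p=0 r=0 q=0 clk=0
  Δ1: v:0→1, clk:0→1
  Δ2: u:0→1, r:0→1
  Δ3: p:0→1
  (3Δ to stable)
t=17 Δ0: v=1 u=1 p=1 r=1 q=0 clk=1
  Δ1: clk:1→0
  (1Δ to stable)
t=18 Δ0: v=1 u=1 p=1 r=1 q=0 clk=0
  Δ1: v:1→0, clk:0→1
  Δ2: r:1→0
  Δ3: p:1→0, q:0→1
  Δ4: u:1→0
  Δ5: q:1→0
  (5Δ to stable)
t=19 Δ0: v=0 u=0 p=0 r=0 q=0 clk=1
  Δ1: clk:1→0
  (1Δ to stable)

0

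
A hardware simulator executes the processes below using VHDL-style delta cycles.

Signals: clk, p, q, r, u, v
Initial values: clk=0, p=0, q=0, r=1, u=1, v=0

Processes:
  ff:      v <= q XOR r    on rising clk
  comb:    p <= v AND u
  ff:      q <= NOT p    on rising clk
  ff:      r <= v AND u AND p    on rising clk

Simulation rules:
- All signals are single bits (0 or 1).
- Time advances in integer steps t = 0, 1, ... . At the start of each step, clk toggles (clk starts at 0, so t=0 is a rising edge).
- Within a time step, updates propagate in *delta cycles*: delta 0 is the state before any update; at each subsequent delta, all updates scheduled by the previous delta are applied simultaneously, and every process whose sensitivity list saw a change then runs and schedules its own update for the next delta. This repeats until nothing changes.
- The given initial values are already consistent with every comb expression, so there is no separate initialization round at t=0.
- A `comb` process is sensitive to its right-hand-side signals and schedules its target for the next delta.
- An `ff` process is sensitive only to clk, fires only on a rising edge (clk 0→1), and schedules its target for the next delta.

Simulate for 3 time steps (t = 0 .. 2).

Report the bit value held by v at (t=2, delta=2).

1

t=0 Δ0: q=0 v=0 clk=0 r=1 u=1 p=0
  Δ1: clk:0→1
  Δ2: q:0→1, v:0→1, r:1→0
  Δ3: p:0→1
  (3Δ to stable)
t=1 Δ0: q=1 v=1 clk=1 r=0 u=1 p=1
  Δ1: clk:1→0
  (1Δ to stable)
t=2 Δ0: q=1 v=1 clk=0 r=0 u=1 p=1
  Δ1: clk:0→1
  Δ2: q:1→0, r:0→1
  (2Δ to stable)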